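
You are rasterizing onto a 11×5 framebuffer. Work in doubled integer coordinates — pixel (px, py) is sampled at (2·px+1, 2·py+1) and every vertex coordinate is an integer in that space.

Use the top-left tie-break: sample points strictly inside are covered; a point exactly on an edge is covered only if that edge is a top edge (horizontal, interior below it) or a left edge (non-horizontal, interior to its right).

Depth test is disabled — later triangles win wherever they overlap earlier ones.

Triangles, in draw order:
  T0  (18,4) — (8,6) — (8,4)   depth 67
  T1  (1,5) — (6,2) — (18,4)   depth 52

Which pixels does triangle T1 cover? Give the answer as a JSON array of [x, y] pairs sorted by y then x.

T0:
  2·area = 20
  edge (18, 4)→(8, 6): d=(-10,2) right/bottom  bias=-1
  edge (8, 6)→(8, 4): d=(0,-2) top-left  bias=+0
  edge (8, 4)→(18, 4): d=(10,0) top-left  bias=+0
    (4,2)@(9, 5): e=[8,2,10] → #
    (5,2)@(11, 5): e=[4,6,10] → #
    (6,2)@(13, 5): e=[0,10,10] → ·  [on edge]
    (1,3)@(3, 7): e=[0,-10,30] → ·  [on edge]
    (4,3)@(9, 7): e=[-12,2,30] → ·
    (5,3)@(11, 7): e=[-16,6,30] → ·
  covered (2 px):
    · · · · · · · · · · ·
    · · · · · · · · · · ·
    · · · · # # · · · · ·
    · · · · · · · · · · ·
    · · · · · · · · · · ·
T1:
  2·area = 46
  edge (1, 5)→(6, 2): d=(5,-3) top-left  bias=+0
  edge (6, 2)→(18, 4): d=(12,2) right/bottom  bias=-1
  edge (18, 4)→(1, 5): d=(-17,1) right/bottom  bias=-1
    (2,1)@(5, 3): e=[2,14,30] → #
    (3,1)@(7, 3): e=[8,10,28] → #
    (4,1)@(9, 3): e=[14,6,26] → #
    (5,1)@(11, 3): e=[20,2,24] → #
    (6,1)@(13, 3): e=[26,-2,22] → ·
    (0,2)@(1, 5): e=[0,46,0] → ·  [on edge]
    (2,2)@(5, 5): e=[12,38,-4] → ·
    (3,2)@(7, 5): e=[18,34,-6] → ·
    (4,2)@(9, 5): e=[24,30,-8] → ·
    (5,2)@(11, 5): e=[30,26,-10] → ·
  covered (4 px):
    · · · · · · · · · · ·
    · · # # # # · · · · ·
    · · · · · · · · · · ·
    · · · · · · · · · · ·
    · · · · · · · · · · ·

Result: [[2,1],[3,1],[4,1],[5,1]]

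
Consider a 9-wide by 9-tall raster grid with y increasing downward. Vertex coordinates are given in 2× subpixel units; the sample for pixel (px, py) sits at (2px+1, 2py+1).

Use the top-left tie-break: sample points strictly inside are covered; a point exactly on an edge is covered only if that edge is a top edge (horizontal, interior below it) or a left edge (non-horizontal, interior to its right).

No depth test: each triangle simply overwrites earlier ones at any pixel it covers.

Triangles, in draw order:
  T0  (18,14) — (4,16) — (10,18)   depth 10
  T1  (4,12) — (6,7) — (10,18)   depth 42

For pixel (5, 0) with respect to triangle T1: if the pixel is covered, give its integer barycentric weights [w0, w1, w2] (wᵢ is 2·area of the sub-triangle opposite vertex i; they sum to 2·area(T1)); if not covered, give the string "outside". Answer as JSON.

T0:
  2·area = 40  (B↔C swapped to make it positive)
  edge (18, 14)→(10, 18): d=(-8,4) right/bottom  bias=-1
  edge (10, 18)→(4, 16): d=(-6,-2) top-left  bias=+0
  edge (4, 16)→(18, 14): d=(14,-2) top-left  bias=+0
    (0,7)@(1, 15): e=[60,0,-20] → .  [on edge]
    (5,7)@(11, 15): e=[20,20,0] → X  [on edge]
    (6,7)@(13, 15): e=[12,24,4] → X
    (7,7)@(15, 15): e=[4,28,8] → X
    (8,7)@(17, 15): e=[-4,32,12] → .
    (3,8)@(7, 17): e=[20,0,20] → X  [on edge]
    (4,8)@(9, 17): e=[12,4,24] → X
    (6,8)@(13, 17): e=[-4,12,32] → .
    (7,8)@(15, 17): e=[-12,16,36] → .
  covered (6 px):
    . . . . . . . . .
    . . . . . . . . .
    . . . . . . . . .
    . . . . . . . . .
    . . . . . . . . .
    . . . . . . . . .
    . . . . . . . . .
    . . . . . X X X .
    . . . X X X . . .
T1:
  2·area = 42
  edge (4, 12)→(6, 7): d=(2,-5) top-left  bias=+0
  edge (6, 7)→(10, 18): d=(4,11) right/bottom  bias=-1
  edge (10, 18)→(4, 12): d=(-6,-6) top-left  bias=+0
    (0,4)@(1, 9): e=[-21,63,0] → .  [on edge]
    (1,5)@(3, 11): e=[-7,49,0] → .  [on edge]
    (2,5)@(5, 11): e=[3,27,12] → X
    (3,5)@(7, 11): e=[13,5,24] → X
    (4,5)@(9, 11): e=[23,-17,36] → .
    (2,6)@(5, 13): e=[7,35,0] → X  [on edge]
    (4,6)@(9, 13): e=[27,-9,24] → .
    (2,7)@(5, 15): e=[11,43,-12] → .
    (3,7)@(7, 15): e=[21,21,0] → X  [on edge]
    (4,7)@(9, 15): e=[31,-1,12] → .
    (3,8)@(7, 17): e=[25,29,-12] → .
    (4,8)@(9, 17): e=[35,7,0] → X  [on edge]
  covered (6 px):
    . . . . . . . . .
    . . . . . . . . .
    . . . . . . . . .
    . . . . . . . . .
    . . . . . . . . .
    . . X X . . . . .
    . . X X . . . . .
    . . . X . . . . .
    . . . . X . . . .

Final: "outside"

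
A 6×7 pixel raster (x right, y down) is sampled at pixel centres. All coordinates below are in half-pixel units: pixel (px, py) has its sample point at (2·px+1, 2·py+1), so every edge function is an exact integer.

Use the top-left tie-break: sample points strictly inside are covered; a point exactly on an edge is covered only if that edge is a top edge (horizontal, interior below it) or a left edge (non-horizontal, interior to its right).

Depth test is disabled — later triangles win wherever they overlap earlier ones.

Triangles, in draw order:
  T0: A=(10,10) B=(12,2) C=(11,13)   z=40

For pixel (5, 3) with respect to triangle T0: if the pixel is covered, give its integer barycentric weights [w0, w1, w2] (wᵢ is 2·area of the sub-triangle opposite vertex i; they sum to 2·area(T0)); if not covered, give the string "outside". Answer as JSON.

T0:
  2·area = 14
  edge (10, 10)→(12, 2): d=(2,-8) top-left  bias=+0
  edge (12, 2)→(11, 13): d=(-1,11) right/bottom  bias=-1
  edge (11, 13)→(10, 10): d=(-1,-3) top-left  bias=+0
    (3,0)@(7, 1): e=[-42,56,0] → ·  [on edge]
    (4,3)@(9, 7): e=[-14,28,0] → ·  [on edge]
    (5,3)@(11, 7): e=[2,6,6] → #
    (5,4)@(11, 9): e=[6,4,4] → #
    (5,5)@(11, 11): e=[10,2,2] → #
    (5,6)@(11, 13): e=[14,0,0] → ·  [on edge]
  covered (3 px):
    · · · · · ·
    · · · · · ·
    · · · · · ·
    · · · · · #
    · · · · · #
    · · · · · #
    · · · · · ·

Final: [6,6,2]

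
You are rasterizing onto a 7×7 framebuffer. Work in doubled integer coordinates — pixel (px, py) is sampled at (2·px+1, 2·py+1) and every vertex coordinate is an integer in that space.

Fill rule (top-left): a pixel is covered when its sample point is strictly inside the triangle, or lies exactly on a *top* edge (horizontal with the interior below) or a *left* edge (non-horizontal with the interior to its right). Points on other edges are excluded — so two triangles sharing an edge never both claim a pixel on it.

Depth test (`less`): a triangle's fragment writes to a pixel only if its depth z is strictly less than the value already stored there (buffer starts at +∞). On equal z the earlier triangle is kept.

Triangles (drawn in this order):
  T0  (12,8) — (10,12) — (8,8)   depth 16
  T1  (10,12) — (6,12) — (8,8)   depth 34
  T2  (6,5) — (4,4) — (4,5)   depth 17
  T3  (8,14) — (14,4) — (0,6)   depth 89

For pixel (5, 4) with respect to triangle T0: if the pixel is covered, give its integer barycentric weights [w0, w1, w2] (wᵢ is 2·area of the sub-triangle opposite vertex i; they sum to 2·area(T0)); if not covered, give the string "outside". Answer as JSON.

T0:
  2·area = 16
  edge (12, 8)→(10, 12): d=(-2,4) right/bottom  bias=-1
  edge (10, 12)→(8, 8): d=(-2,-4) top-left  bias=+0
  edge (8, 8)→(12, 8): d=(4,0) top-left  bias=+0
    (4,4)@(9, 9): e=[10,2,4] → #
    (5,4)@(11, 9): e=[2,10,4] → #
    (6,4)@(13, 9): e=[-6,18,4] → ·
    (4,5)@(9, 11): e=[6,-2,12] → ·
    (5,5)@(11, 11): e=[-2,6,12] → ·
  covered (2 px):
    · · · · · · ·
    · · · · · · ·
    · · · · · · ·
    · · · · · · ·
    · · · · # # ·
    · · · · · · ·
    · · · · · · ·
T1:
  2·area = 16
  edge (10, 12)→(6, 12): d=(-4,0) right/bottom  bias=-1
  edge (6, 12)→(8, 8): d=(2,-4) top-left  bias=+0
  edge (8, 8)→(10, 12): d=(2,4) right/bottom  bias=-1
    (3,5)@(7, 11): e=[4,2,10] → #
    (4,5)@(9, 11): e=[4,10,2] → #
    (5,5)@(11, 11): e=[4,18,-6] → ·
    (3,6)@(7, 13): e=[-4,6,14] → ·
    (4,6)@(9, 13): e=[-4,14,6] → ·
  covered (2 px):
    · · · · · · ·
    · · · · · · ·
    · · · · · · ·
    · · · · · · ·
    · · · · · · ·
    · · · # # · ·
    · · · · · · ·
T2:
  2·area = 2  (B↔C swapped to make it positive)
  edge (6, 5)→(4, 5): d=(-2,0) right/bottom  bias=-1
  edge (4, 5)→(4, 4): d=(0,-1) top-left  bias=+0
  edge (4, 4)→(6, 5): d=(2,1) right/bottom  bias=-1
    (0,2)@(1, 5): e=[0,-3,5] → ·  [on edge]
    (1,2)@(3, 5): e=[0,-1,3] → ·  [on edge]
    (2,2)@(5, 5): e=[0,1,1] → ·  [on edge]
    (3,2)@(7, 5): e=[0,3,-1] → ·  [on edge]
    (4,2)@(9, 5): e=[0,5,-3] → ·  [on edge]
    (5,2)@(11, 5): e=[0,7,-5] → ·  [on edge]
    (6,2)@(13, 5): e=[0,9,-7] → ·  [on edge]
  covered (0 px):
    · · · · · · ·
    · · · · · · ·
    · · · · · · ·
    · · · · · · ·
    · · · · · · ·
    · · · · · · ·
    · · · · · · ·
T3:
  2·area = 128  (B↔C swapped to make it positive)
  edge (8, 14)→(0, 6): d=(-8,-8) top-left  bias=+0
  edge (0, 6)→(14, 4): d=(14,-2) top-left  bias=+0
  edge (14, 4)→(8, 14): d=(-6,10) right/bottom  bias=-1
    (3,2)@(7, 5): e=[64,0,64] → #  [on edge]
    (4,2)@(9, 5): e=[80,4,44] → #
    (5,2)@(11, 5): e=[96,8,24] → #
    (6,2)@(13, 5): e=[112,12,4] → #
    (0,3)@(1, 7): e=[0,16,112] → #  [on edge]
    (1,3)@(3, 7): e=[16,20,92] → #
    (2,3)@(5, 7): e=[32,24,72] → #
    (6,3)@(13, 7): e=[96,40,-8] → ·
    (0,4)@(1, 9): e=[-16,44,100] → ·
    (1,4)@(3, 9): e=[0,48,80] → #  [on edge]
    (5,4)@(11, 9): e=[64,64,0] → ·  [on edge]
    (1,5)@(3, 11): e=[-16,76,68] → ·
    (2,5)@(5, 11): e=[0,80,48] → #  [on edge]
    (3,6)@(7, 13): e=[0,112,16] → #  [on edge]
  covered (18 px):
    · · · · · · ·
    · · · · · · ·
    · · · # # # #
    # # # # # # ·
    · # # # # · ·
    · · # # # · ·
    · · · # · · ·

Final: [10,4,2]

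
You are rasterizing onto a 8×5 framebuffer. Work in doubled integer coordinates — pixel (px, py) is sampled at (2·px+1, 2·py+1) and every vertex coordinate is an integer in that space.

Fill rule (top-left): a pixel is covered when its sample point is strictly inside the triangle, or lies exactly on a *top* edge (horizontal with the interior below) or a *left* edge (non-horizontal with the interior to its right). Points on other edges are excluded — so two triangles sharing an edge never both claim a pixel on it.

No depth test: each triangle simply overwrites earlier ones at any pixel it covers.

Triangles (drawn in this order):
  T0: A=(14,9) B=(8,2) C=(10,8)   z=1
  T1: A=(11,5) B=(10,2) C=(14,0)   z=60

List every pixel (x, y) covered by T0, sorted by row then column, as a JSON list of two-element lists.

T0:
  2·area = 22  (B↔C swapped to make it positive)
  edge (14, 9)→(10, 8): d=(-4,-1) top-left  bias=+0
  edge (10, 8)→(8, 2): d=(-2,-6) top-left  bias=+0
  edge (8, 2)→(14, 9): d=(6,7) right/bottom  bias=-1
    (4,2)@(9, 5): e=[11,0,11] → X  [on edge]
    (5,2)@(11, 5): e=[13,12,-3] → .
    (4,3)@(9, 7): e=[3,-4,23] → .
    (5,3)@(11, 7): e=[5,8,9] → X
    (6,3)@(13, 7): e=[7,20,-5] → .
    (5,4)@(11, 9): e=[-3,4,21] → .
  covered (2 px):
    . . . . . . . .
    . . . . . . . .
    . . . . X . . .
    . . . . . X . .
    . . . . . . . .
T1:
  2·area = 14
  edge (11, 5)→(10, 2): d=(-1,-3) top-left  bias=+0
  edge (10, 2)→(14, 0): d=(4,-2) top-left  bias=+0
  edge (14, 0)→(11, 5): d=(-3,5) right/bottom  bias=-1
    (6,0)@(13, 1): e=[10,2,2] → X
    (7,0)@(15, 1): e=[16,6,-8] → .
    (5,1)@(11, 3): e=[2,6,6] → X
    (6,1)@(13, 3): e=[8,10,-4] → .
    (5,2)@(11, 5): e=[0,14,0] → .  [on edge]
  covered (2 px):
    . . . . . . X .
    . . . . . X . .
    . . . . . . . .
    . . . . . . . .
    . . . . . . . .

Answer: [[4,2],[5,3]]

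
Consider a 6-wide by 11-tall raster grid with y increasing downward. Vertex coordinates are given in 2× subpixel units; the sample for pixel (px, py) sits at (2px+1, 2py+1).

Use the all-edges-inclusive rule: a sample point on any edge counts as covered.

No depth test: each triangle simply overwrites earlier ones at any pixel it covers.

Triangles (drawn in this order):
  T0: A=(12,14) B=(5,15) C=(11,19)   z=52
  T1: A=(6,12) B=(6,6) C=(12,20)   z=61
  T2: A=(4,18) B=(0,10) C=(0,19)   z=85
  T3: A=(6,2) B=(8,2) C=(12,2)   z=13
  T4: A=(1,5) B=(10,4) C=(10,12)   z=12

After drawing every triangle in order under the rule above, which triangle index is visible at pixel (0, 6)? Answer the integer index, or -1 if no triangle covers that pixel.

T0:
  2·area = 34  (B↔C swapped to make it positive)
  edge (12, 14)→(11, 19): d=(-1,5) inclusive
  edge (11, 19)→(5, 15): d=(-6,-4) inclusive
  edge (5, 15)→(12, 14): d=(7,-1) inclusive
    (2,7)@(5, 15): e=[34,0,0] → █  [on edge]
    (3,7)@(7, 15): e=[24,8,2] → █
    (4,7)@(9, 15): e=[14,16,4] → █
    (5,7)@(11, 15): e=[4,24,6] → █
    (2,8)@(5, 17): e=[32,-12,14] → ·
    (3,8)@(7, 17): e=[22,-4,16] → ·
    (4,8)@(9, 17): e=[12,4,18] → █
    (4,9)@(9, 19): e=[10,-8,32] → ·
    (5,9)@(11, 19): e=[0,0,34] → █  [on edge]
    (5,10)@(11, 21): e=[-2,-12,48] → ·
  covered (7 px):
    · · · · · ·
    · · · · · ·
    · · · · · ·
    · · · · · ·
    · · · · · ·
    · · · · · ·
    · · · · · ·
    · · █ █ █ █
    · · · · █ █
    · · · · · █
    · · · · · ·
T1:
  2·area = 36
  edge (6, 12)→(6, 6): d=(0,-6) inclusive
  edge (6, 6)→(12, 20): d=(6,14) inclusive
  edge (12, 20)→(6, 12): d=(-6,-8) inclusive
    (3,4)@(7, 9): e=[6,4,26] → █
    (4,4)@(9, 9): e=[18,-24,42] → ·
    (3,5)@(7, 11): e=[6,16,14] → █
    (4,5)@(9, 11): e=[18,-12,30] → ·
    (3,6)@(7, 13): e=[6,28,2] → █
    (4,6)@(9, 13): e=[18,0,18] → █  [on edge]
    (5,6)@(11, 13): e=[30,-28,34] → ·
    (3,7)@(7, 15): e=[6,40,-10] → ·
    (4,7)@(9, 15): e=[18,12,6] → █
    (5,7)@(11, 15): e=[30,-16,22] → ·
    (4,8)@(9, 17): e=[18,24,-6] → ·
  covered (5 px):
    · · · · · ·
    · · · · · ·
    · · · · · ·
    · · · · · ·
    · · · █ · ·
    · · · █ · ·
    · · · █ █ ·
    · · · · █ ·
    · · · · · ·
    · · · · · ·
    · · · · · ·
T2:
  2·area = 36  (B↔C swapped to make it positive)
  edge (4, 18)→(0, 19): d=(-4,1) inclusive
  edge (0, 19)→(0, 10): d=(0,-9) inclusive
  edge (0, 10)→(4, 18): d=(4,8) inclusive
    (0,6)@(1, 13): e=[23,9,4] → █
    (1,6)@(3, 13): e=[21,27,-12] → ·
    (0,7)@(1, 15): e=[15,9,12] → █
    (1,7)@(3, 15): e=[13,27,-4] → ·
    (0,8)@(1, 17): e=[7,9,20] → █
    (1,8)@(3, 17): e=[5,27,4] → █
    (2,8)@(5, 17): e=[3,45,-12] → ·
    (0,9)@(1, 19): e=[-1,9,28] → ·
    (1,9)@(3, 19): e=[-3,27,12] → ·
  covered (4 px):
    · · · · · ·
    · · · · · ·
    · · · · · ·
    · · · · · ·
    · · · · · ·
    · · · · · ·
    █ · · · · ·
    █ · · · · ·
    █ █ · · · ·
    · · · · · ·
    · · · · · ·
T3:
  degenerate (2·area = 0) — covers nothing
T4:
  2·area = 72
  edge (1, 5)→(10, 4): d=(9,-1) inclusive
  edge (10, 4)→(10, 12): d=(0,8) inclusive
  edge (10, 12)→(1, 5): d=(-9,-7) inclusive
    (0,2)@(1, 5): e=[0,72,0] → █  [on edge]
    (1,2)@(3, 5): e=[2,56,14] → █
    (2,2)@(5, 5): e=[4,40,28] → █
    (3,2)@(7, 5): e=[6,24,42] → █
    (4,2)@(9, 5): e=[8,8,56] → █
    (5,2)@(11, 5): e=[10,-8,70] → ·
    (0,3)@(1, 7): e=[18,72,-18] → ·
    (1,3)@(3, 7): e=[20,56,-4] → ·
    (2,3)@(5, 7): e=[22,40,10] → █
    (5,3)@(11, 7): e=[28,-8,52] → ·
    (2,4)@(5, 9): e=[40,40,-8] → ·
    (3,4)@(7, 9): e=[42,24,6] → █
  covered (11 px):
    · · · · · ·
    · · · · · ·
    █ █ █ █ █ ·
    · · █ █ █ ·
    · · · █ █ ·
    · · · · █ ·
    · · · · · ·
    · · · · · ·
    · · · · · ·
    · · · · · ·
    · · · · · ·

Z-buffer (winner per pixel, '.' = empty):
  . . . . . .
  . . . . . .
  4 4 4 4 4 .
  . . 4 4 4 .
  . . . 4 4 .
  . . . 1 4 .
  2 . . 1 1 .
  2 . 0 0 1 0
  2 2 . . 0 0
  . . . . . 0
  . . . . . .

Answer: 2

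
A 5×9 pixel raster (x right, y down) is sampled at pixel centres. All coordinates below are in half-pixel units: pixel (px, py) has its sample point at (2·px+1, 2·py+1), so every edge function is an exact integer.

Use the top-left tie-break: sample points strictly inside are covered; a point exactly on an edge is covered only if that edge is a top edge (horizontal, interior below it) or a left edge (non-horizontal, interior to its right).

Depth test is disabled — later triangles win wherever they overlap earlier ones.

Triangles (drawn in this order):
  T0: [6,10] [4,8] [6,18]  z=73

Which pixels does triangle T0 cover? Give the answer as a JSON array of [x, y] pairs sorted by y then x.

T0:
  2·area = 16  (B↔C swapped to make it positive)
  edge (6, 10)→(6, 18): d=(0,8) right/bottom  bias=-1
  edge (6, 18)→(4, 8): d=(-2,-10) top-left  bias=+0
  edge (4, 8)→(6, 10): d=(2,2) right/bottom  bias=-1
    (1,1)@(3, 3): e=[24,0,-8] → ·  [on edge]
    (0,2)@(1, 5): e=[40,-24,0] → ·  [on edge]
    (1,3)@(3, 7): e=[24,-8,0] → ·  [on edge]
    (2,4)@(5, 9): e=[8,8,0] → ·  [on edge]
    (2,5)@(5, 11): e=[8,4,4] → █
    (3,5)@(7, 11): e=[-8,24,0] → ·  [on edge]
    (2,6)@(5, 13): e=[8,0,8] → █  [on edge]
    (3,6)@(7, 13): e=[-8,20,4] → ·
    (4,6)@(9, 13): e=[-24,40,0] → ·  [on edge]
    (2,7)@(5, 15): e=[8,-4,12] → ·
  covered (2 px):
    · · · · ·
    · · · · ·
    · · · · ·
    · · · · ·
    · · · · ·
    · · █ · ·
    · · █ · ·
    · · · · ·
    · · · · ·

Result: [[2,5],[2,6]]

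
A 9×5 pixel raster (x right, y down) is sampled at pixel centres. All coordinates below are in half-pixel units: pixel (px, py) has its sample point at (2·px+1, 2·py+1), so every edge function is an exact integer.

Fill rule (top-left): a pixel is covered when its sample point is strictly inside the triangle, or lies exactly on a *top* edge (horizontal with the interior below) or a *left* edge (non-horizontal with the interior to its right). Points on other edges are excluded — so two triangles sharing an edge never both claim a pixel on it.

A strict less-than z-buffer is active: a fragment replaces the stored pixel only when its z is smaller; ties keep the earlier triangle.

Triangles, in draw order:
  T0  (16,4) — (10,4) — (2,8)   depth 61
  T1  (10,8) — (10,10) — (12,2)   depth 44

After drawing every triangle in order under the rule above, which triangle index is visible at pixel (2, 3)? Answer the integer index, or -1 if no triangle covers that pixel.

T0:
  2·area = 24  (B↔C swapped to make it positive)
  edge (16, 4)→(2, 8): d=(-14,4) right/bottom  bias=-1
  edge (2, 8)→(10, 4): d=(8,-4) top-left  bias=+0
  edge (10, 4)→(16, 4): d=(6,0) top-left  bias=+0
    (4,2)@(9, 5): e=[14,4,6] → #
    (5,2)@(11, 5): e=[6,12,6] → #
    (6,2)@(13, 5): e=[-2,20,6] → ·
    (2,3)@(5, 7): e=[2,4,18] → #
    (3,3)@(7, 7): e=[-6,12,18] → ·
    (4,3)@(9, 7): e=[-14,20,18] → ·
    (5,3)@(11, 7): e=[-22,28,18] → ·
    (2,4)@(5, 9): e=[-26,20,30] → ·
  covered (3 px):
    · · · · · · · · ·
    · · · · · · · · ·
    · · · · # # · · ·
    · · # · · · · · ·
    · · · · · · · · ·
T1:
  2·area = 4  (B↔C swapped to make it positive)
  edge (10, 8)→(12, 2): d=(2,-6) top-left  bias=+0
  edge (12, 2)→(10, 10): d=(-2,8) right/bottom  bias=-1
  edge (10, 10)→(10, 8): d=(0,-2) top-left  bias=+0
    (5,2)@(11, 5): e=[0,2,2] → #  [on edge]
    (6,2)@(13, 5): e=[12,-14,6] → ·
    (5,3)@(11, 7): e=[4,-2,2] → ·
  covered (1 px):
    · · · · · · · · ·
    · · · · · · · · ·
    · · · · · # · · ·
    · · · · · · · · ·
    · · · · · · · · ·

Z-buffer (winner per pixel, '.' = empty):
  . . . . . . . . .
  . . . . . . . . .
  . . . . 0 1 . . .
  . . 0 . . . . . .
  . . . . . . . . .

Answer: 0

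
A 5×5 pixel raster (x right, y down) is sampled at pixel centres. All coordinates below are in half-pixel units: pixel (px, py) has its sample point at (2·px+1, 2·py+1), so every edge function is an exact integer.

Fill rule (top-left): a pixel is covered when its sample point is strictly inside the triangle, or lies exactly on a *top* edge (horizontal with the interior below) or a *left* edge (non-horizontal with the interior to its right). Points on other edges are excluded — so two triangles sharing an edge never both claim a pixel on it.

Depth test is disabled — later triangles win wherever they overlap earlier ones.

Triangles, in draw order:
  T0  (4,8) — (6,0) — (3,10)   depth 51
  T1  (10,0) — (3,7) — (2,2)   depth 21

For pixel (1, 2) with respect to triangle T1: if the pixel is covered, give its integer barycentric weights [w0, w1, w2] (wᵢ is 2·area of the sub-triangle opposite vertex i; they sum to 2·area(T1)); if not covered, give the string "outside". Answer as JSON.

T0:
  2·area = 4  (B↔C swapped to make it positive)
  edge (4, 8)→(3, 10): d=(-1,2) right/bottom  bias=-1
  edge (3, 10)→(6, 0): d=(3,-10) top-left  bias=+0
  edge (6, 0)→(4, 8): d=(-2,8) right/bottom  bias=-1
  covered (0 px):
    . . . . .
    . . . . .
    . . . . .
    . . . . .
    . . . . .
T1:
  2·area = 42
  edge (10, 0)→(3, 7): d=(-7,7) right/bottom  bias=-1
  edge (3, 7)→(2, 2): d=(-1,-5) top-left  bias=+0
  edge (2, 2)→(10, 0): d=(8,-2) top-left  bias=+0
    (3,0)@(7, 1): e=[14,26,2] → X
    (4,0)@(9, 1): e=[0,36,6] → .  [on edge]
    (1,1)@(3, 3): e=[28,4,10] → X
    (2,1)@(5, 3): e=[14,14,14] → X
    (3,1)@(7, 3): e=[0,24,18] → .  [on edge]
    (1,2)@(3, 5): e=[14,2,26] → X
    (2,2)@(5, 5): e=[0,12,30] → .  [on edge]
    (1,3)@(3, 7): e=[0,0,42] → .  [on edge]
    (0,4)@(1, 9): e=[0,-12,54] → .  [on edge]
  covered (4 px):
    . . . X .
    . X X . .
    . X . . .
    . . . . .
    . . . . .

Result: [2,26,14]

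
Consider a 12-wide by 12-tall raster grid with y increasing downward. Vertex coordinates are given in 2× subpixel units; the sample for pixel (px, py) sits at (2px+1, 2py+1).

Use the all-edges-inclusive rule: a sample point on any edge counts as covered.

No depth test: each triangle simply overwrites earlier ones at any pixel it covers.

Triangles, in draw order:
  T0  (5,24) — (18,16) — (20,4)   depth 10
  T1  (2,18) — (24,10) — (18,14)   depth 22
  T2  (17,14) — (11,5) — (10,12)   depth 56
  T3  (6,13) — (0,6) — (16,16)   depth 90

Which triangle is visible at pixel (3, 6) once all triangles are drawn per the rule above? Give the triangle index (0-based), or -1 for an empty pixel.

T0:
  2·area = 140  (B↔C swapped to make it positive)
  edge (5, 24)→(20, 4): d=(15,-20) inclusive
  edge (20, 4)→(18, 16): d=(-2,12) inclusive
  edge (18, 16)→(5, 24): d=(-13,8) inclusive
    (9,3)@(19, 7): e=[25,6,109] → #
    (10,3)@(21, 7): e=[65,-18,93] → ·
    (8,4)@(17, 9): e=[15,26,99] → #
    (10,4)@(21, 9): e=[95,-22,67] → ·
    (7,5)@(15, 11): e=[5,46,89] → #
    (9,5)@(19, 11): e=[85,-2,57] → ·
    (7,6)@(15, 13): e=[35,42,63] → #
    (9,6)@(19, 13): e=[115,-6,31] → ·
    (6,7)@(13, 15): e=[25,62,53] → #
    (9,7)@(19, 15): e=[145,-10,5] → ·
    (5,8)@(11, 17): e=[15,82,43] → #
    (8,8)@(17, 17): e=[135,10,-5] → ·
  covered (17 px):
    · · · · · · · · · · · ·
    · · · · · · · · · · · ·
    · · · · · · · · · · · ·
    · · · · · · · · · # · ·
    · · · · · · · · # # · ·
    · · · · · · · # # · · ·
    · · · · · · · # # · · ·
    · · · · · · # # # · · ·
    · · · · · # # # · · · ·
    · · · · # # # · · · · ·
    · · · · # · · · · · · ·
    · · · · · · · · · · · ·
T1:
  2·area = 40
  edge (2, 18)→(24, 10): d=(22,-8) inclusive
  edge (24, 10)→(18, 14): d=(-6,4) inclusive
  edge (18, 14)→(2, 18): d=(-16,4) inclusive
    (8,6)@(17, 13): e=[10,10,20] → #
    (9,6)@(19, 13): e=[26,2,12] → #
    (10,6)@(21, 13): e=[42,-6,4] → ·
    (5,7)@(11, 15): e=[6,22,12] → #
    (6,7)@(13, 15): e=[22,14,4] → #
    (7,7)@(15, 15): e=[38,6,-4] → ·
    (8,7)@(17, 15): e=[54,-2,-12] → ·
    (9,7)@(19, 15): e=[70,-10,-20] → ·
    (2,8)@(5, 17): e=[2,34,4] → #
    (3,8)@(7, 17): e=[18,26,-4] → ·
    (5,8)@(11, 17): e=[50,10,-20] → ·
    (6,8)@(13, 17): e=[66,2,-28] → ·
  covered (5 px):
    · · · · · · · · · · · ·
    · · · · · · · · · · · ·
    · · · · · · · · · · · ·
    · · · · · · · · · · · ·
    · · · · · · · · · · · ·
    · · · · · · · · · · · ·
    · · · · · · · · # # · ·
    · · · · · # # · · · · ·
    · · # · · · · · · · · ·
    · · · · · · · · · · · ·
    · · · · · · · · · · · ·
    · · · · · · · · · · · ·
T2:
  2·area = 51  (B↔C swapped to make it positive)
  edge (17, 14)→(10, 12): d=(-7,-2) inclusive
  edge (10, 12)→(11, 5): d=(1,-7) inclusive
  edge (11, 5)→(17, 14): d=(6,9) inclusive
    (5,2)@(11, 5): e=[51,0,0] → #  [on edge]
    (6,2)@(13, 5): e=[55,14,-18] → ·
    (5,3)@(11, 7): e=[37,2,12] → #
    (6,3)@(13, 7): e=[41,16,-6] → ·
    (5,4)@(11, 9): e=[23,4,24] → #
    (6,4)@(13, 9): e=[27,18,6] → #
    (7,4)@(15, 9): e=[31,32,-12] → ·
    (5,5)@(11, 11): e=[9,6,36] → #
    (7,5)@(15, 11): e=[17,34,0] → #  [on edge]
    (8,5)@(17, 11): e=[21,48,-18] → ·
    (5,6)@(11, 13): e=[-5,8,48] → ·
    (6,6)@(13, 13): e=[-1,22,30] → ·
    (9,8)@(19, 17): e=[-17,68,0] → ·  [on edge]
    (4,9)@(9, 19): e=[-51,0,102] → ·  [on edge]
    (11,11)@(23, 23): e=[-51,102,0] → ·  [on edge]
  covered (8 px):
    · · · · · · · · · · · ·
    · · · · · · · · · · · ·
    · · · · · # · · · · · ·
    · · · · · # · · · · · ·
    · · · · · # # · · · · ·
    · · · · · # # # · · · ·
    · · · · · · · # · · · ·
    · · · · · · · · · · · ·
    · · · · · · · · · · · ·
    · · · · · · · · · · · ·
    · · · · · · · · · · · ·
    · · · · · · · · · · · ·
T3:
  2·area = 52
  edge (6, 13)→(0, 6): d=(-6,-7) inclusive
  edge (0, 6)→(16, 16): d=(16,10) inclusive
  edge (16, 16)→(6, 13): d=(-10,-3) inclusive
    (0,3)@(1, 7): e=[1,6,45] → #
    (1,3)@(3, 7): e=[15,-14,51] → ·
    (0,4)@(1, 9): e=[-11,38,25] → ·
    (1,4)@(3, 9): e=[3,18,31] → #
    (2,4)@(5, 9): e=[17,-2,37] → ·
    (1,5)@(3, 11): e=[-9,50,11] → ·
    (2,5)@(5, 11): e=[5,30,17] → #
    (3,5)@(7, 11): e=[19,10,23] → #
    (4,5)@(9, 11): e=[33,-10,29] → ·
    (2,6)@(5, 13): e=[-7,62,-3] → ·
    (3,6)@(7, 13): e=[7,42,3] → #
    (4,6)@(9, 13): e=[21,22,9] → #
  covered (8 px):
    · · · · · · · · · · · ·
    · · · · · · · · · · · ·
    · · · · · · · · · · · ·
    # · · · · · · · · · · ·
    · # · · · · · · · · · ·
    · · # # · · · · · · · ·
    · · · # # # · · · · · ·
    · · · · · · # · · · · ·
    · · · · · · · · · · · ·
    · · · · · · · · · · · ·
    · · · · · · · · · · · ·
    · · · · · · · · · · · ·

Z-buffer (winner per pixel, '.' = empty):
  . . . . . . . . . . . .
  . . . . . . . . . . . .
  . . . . . 2 . . . . . .
  3 . . . . 2 . . . 0 . .
  . 3 . . . 2 2 . 0 0 . .
  . . 3 3 . 2 2 2 0 . . .
  . . . 3 3 3 . 2 1 1 . .
  . . . . . 1 3 0 0 . . .
  . . 1 . . 0 0 0 . . . .
  . . . . 0 0 0 . . . . .
  . . . . 0 . . . . . . .
  . . . . . . . . . . . .

Result: 3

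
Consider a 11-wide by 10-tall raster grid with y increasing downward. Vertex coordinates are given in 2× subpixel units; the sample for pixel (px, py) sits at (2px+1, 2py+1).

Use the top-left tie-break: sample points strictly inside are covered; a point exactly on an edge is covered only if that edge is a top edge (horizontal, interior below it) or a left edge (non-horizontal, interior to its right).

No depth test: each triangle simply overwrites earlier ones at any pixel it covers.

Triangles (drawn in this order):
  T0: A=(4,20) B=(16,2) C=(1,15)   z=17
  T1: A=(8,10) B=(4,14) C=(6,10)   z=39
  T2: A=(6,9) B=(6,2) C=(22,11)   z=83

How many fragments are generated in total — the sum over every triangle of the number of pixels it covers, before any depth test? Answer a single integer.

T0:
  2·area = 114  (B↔C swapped to make it positive)
  edge (4, 20)→(1, 15): d=(-3,-5) top-left  bias=+0
  edge (1, 15)→(16, 2): d=(15,-13) top-left  bias=+0
  edge (16, 2)→(4, 20): d=(-12,18) right/bottom  bias=-1
    (7,1)@(15, 3): e=[106,2,6] → X
    (8,1)@(17, 3): e=[116,28,-30] → .
    (6,2)@(13, 5): e=[90,6,18] → X
    (7,2)@(15, 5): e=[100,32,-18] → .
    (5,3)@(11, 7): e=[74,10,30] → X
    (6,3)@(13, 7): e=[84,36,-6] → .
    (4,4)@(9, 9): e=[58,14,42] → X
    (6,4)@(13, 9): e=[78,66,-30] → .
    (3,5)@(7, 11): e=[42,18,54] → X
    (5,5)@(11, 11): e=[62,70,-18] → .
    (2,6)@(5, 13): e=[26,22,66] → X
    (4,6)@(9, 13): e=[46,74,-6] → .
    (0,7)@(1, 15): e=[0,0,114] → X  [on edge]
  covered (15 px):
    . . . . . . . . . . .
    . . . . . . . X . . .
    . . . . . . X . . . .
    . . . . . X . . . . .
    . . . . X X . . . . .
    . . . X X . . . . . .
    . . X X . . . . . . .
    X X X X . . . . . . .
    . X X . . . . . . . .
    . . . . . . . . . . .
T1:
  2·area = 8
  edge (8, 10)→(4, 14): d=(-4,4) right/bottom  bias=-1
  edge (4, 14)→(6, 10): d=(2,-4) top-left  bias=+0
  edge (6, 10)→(8, 10): d=(2,0) top-left  bias=+0
    (8,0)@(17, 1): e=[0,26,-18] → .  [on edge]
    (7,1)@(15, 3): e=[0,22,-14] → .  [on edge]
    (6,2)@(13, 5): e=[0,18,-10] → .  [on edge]
    (5,3)@(11, 7): e=[0,14,-6] → .  [on edge]
    (4,4)@(9, 9): e=[0,10,-2] → .  [on edge]
    (3,5)@(7, 11): e=[0,6,2] → .  [on edge]
    (2,6)@(5, 13): e=[0,2,6] → .  [on edge]
    (1,7)@(3, 15): e=[0,-2,10] → .  [on edge]
    (0,8)@(1, 17): e=[0,-6,14] → .  [on edge]
  covered (0 px):
    . . . . . . . . . . .
    . . . . . . . . . . .
    . . . . . . . . . . .
    . . . . . . . . . . .
    . . . . . . . . . . .
    . . . . . . . . . . .
    . . . . . . . . . . .
    . . . . . . . . . . .
    . . . . . . . . . . .
    . . . . . . . . . . .
T2:
  2·area = 112
  edge (6, 9)→(6, 2): d=(0,-7) top-left  bias=+0
  edge (6, 2)→(22, 11): d=(16,9) right/bottom  bias=-1
  edge (22, 11)→(6, 9): d=(-16,-2) top-left  bias=+0
    (3,1)@(7, 3): e=[7,7,98] → X
    (4,1)@(9, 3): e=[21,-11,102] → .
    (3,2)@(7, 5): e=[7,39,66] → X
    (4,2)@(9, 5): e=[21,21,70] → X
    (5,2)@(11, 5): e=[35,3,74] → X
    (6,2)@(13, 5): e=[49,-15,78] → .
    (3,3)@(7, 7): e=[7,71,34] → X
    (6,3)@(13, 7): e=[49,17,46] → X
    (7,3)@(15, 7): e=[63,-1,50] → .
    (3,4)@(7, 9): e=[7,103,2] → X
    (7,4)@(15, 9): e=[63,31,18] → X
    (8,4)@(17, 9): e=[77,13,22] → X
  covered (14 px):
    . . . . . . . . . . .
    . . . X . . . . . . .
    . . . X X X . . . . .
    . . . X X X X . . . .
    . . . X X X X X X . .
    . . . . . . . . . . .
    . . . . . . . . . . .
    . . . . . . . . . . .
    . . . . . . . . . . .
    . . . . . . . . . . .

Result: 29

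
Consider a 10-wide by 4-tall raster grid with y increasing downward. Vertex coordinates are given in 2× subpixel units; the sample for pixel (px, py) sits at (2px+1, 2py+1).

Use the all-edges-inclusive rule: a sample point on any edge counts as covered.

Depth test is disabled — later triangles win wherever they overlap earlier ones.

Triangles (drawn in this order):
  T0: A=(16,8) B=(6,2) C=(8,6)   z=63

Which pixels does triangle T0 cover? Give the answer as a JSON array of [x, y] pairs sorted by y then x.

T0:
  2·area = 28  (B↔C swapped to make it positive)
  edge (16, 8)→(8, 6): d=(-8,-2) inclusive
  edge (8, 6)→(6, 2): d=(-2,-4) inclusive
  edge (6, 2)→(16, 8): d=(10,6) inclusive
    (3,1)@(7, 3): e=[22,2,4] → X
    (4,1)@(9, 3): e=[26,10,-8] → .
    (3,2)@(7, 5): e=[6,-2,24] → .
    (4,2)@(9, 5): e=[10,6,12] → X
    (5,2)@(11, 5): e=[14,14,0] → X  [on edge]
    (6,2)@(13, 5): e=[18,22,-12] → .
    (4,3)@(9, 7): e=[-6,2,32] → .
    (5,3)@(11, 7): e=[-2,10,20] → .
    (6,3)@(13, 7): e=[2,18,8] → X
    (7,3)@(15, 7): e=[6,26,-4] → .
  covered (4 px):
    . . . . . . . . . .
    . . . X . . . . . .
    . . . . X X . . . .
    . . . . . . X . . .

Answer: [[3,1],[4,2],[5,2],[6,3]]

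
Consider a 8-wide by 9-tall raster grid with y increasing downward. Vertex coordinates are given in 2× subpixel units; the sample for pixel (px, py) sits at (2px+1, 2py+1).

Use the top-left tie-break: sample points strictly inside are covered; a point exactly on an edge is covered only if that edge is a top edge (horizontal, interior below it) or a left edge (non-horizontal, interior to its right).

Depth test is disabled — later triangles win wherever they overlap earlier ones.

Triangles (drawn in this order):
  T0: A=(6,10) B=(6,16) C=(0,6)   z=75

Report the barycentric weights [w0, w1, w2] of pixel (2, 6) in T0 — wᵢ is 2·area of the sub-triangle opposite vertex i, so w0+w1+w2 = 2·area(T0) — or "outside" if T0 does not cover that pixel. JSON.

T0:
  2·area = 36
  edge (6, 10)→(6, 16): d=(0,6) right/bottom  bias=-1
  edge (6, 16)→(0, 6): d=(-6,-10) top-left  bias=+0
  edge (0, 6)→(6, 10): d=(6,4) right/bottom  bias=-1
    (0,3)@(1, 7): e=[30,4,2] → #
    (1,3)@(3, 7): e=[18,24,-6] → ·
    (0,4)@(1, 9): e=[30,-8,14] → ·
    (1,4)@(3, 9): e=[18,12,6] → #
    (2,4)@(5, 9): e=[6,32,-2] → ·
    (1,5)@(3, 11): e=[18,0,18] → #  [on edge]
    (2,5)@(5, 11): e=[6,20,10] → #
    (3,5)@(7, 11): e=[-6,40,2] → ·
    (1,6)@(3, 13): e=[18,-12,30] → ·
    (2,6)@(5, 13): e=[6,8,22] → #
    (3,6)@(7, 13): e=[-6,28,14] → ·
    (2,7)@(5, 15): e=[6,-4,34] → ·
  covered (5 px):
    · · · · · · · ·
    · · · · · · · ·
    · · · · · · · ·
    # · · · · · · ·
    · # · · · · · ·
    · # # · · · · ·
    · · # · · · · ·
    · · · · · · · ·
    · · · · · · · ·

Answer: [8,22,6]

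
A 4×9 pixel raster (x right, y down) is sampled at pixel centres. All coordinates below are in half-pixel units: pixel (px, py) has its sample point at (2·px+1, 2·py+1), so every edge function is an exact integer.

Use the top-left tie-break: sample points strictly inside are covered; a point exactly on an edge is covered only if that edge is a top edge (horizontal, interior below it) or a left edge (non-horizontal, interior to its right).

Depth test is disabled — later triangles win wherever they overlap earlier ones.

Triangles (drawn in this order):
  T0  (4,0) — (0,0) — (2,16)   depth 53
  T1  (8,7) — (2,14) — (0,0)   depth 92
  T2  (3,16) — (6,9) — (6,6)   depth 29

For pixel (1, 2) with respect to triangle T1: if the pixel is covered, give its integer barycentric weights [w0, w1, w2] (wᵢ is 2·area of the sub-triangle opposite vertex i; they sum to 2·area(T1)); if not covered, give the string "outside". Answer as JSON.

T0:
  2·area = 64  (B↔C swapped to make it positive)
  edge (4, 0)→(2, 16): d=(-2,16) right/bottom  bias=-1
  edge (2, 16)→(0, 0): d=(-2,-16) top-left  bias=+0
  edge (0, 0)→(4, 0): d=(4,0) top-left  bias=+0
    (0,0)@(1, 1): e=[46,14,4] → X
    (1,0)@(3, 1): e=[14,46,4] → X
    (2,0)@(5, 1): e=[-18,78,4] → .
    (0,1)@(1, 3): e=[42,10,12] → X
    (2,1)@(5, 3): e=[-22,74,12] → .
    (0,2)@(1, 5): e=[38,6,20] → X
    (2,2)@(5, 5): e=[-26,70,20] → .
    (0,3)@(1, 7): e=[34,2,28] → X
    (2,3)@(5, 7): e=[-30,66,28] → .
    (0,4)@(1, 9): e=[30,-2,36] → .
    (1,4)@(3, 9): e=[-2,30,36] → .
  covered (8 px):
    X X . .
    X X . .
    X X . .
    X X . .
    . . . .
    . . . .
    . . . .
    . . . .
    . . . .
T1:
  2·area = 98
  edge (8, 7)→(2, 14): d=(-6,7) right/bottom  bias=-1
  edge (2, 14)→(0, 0): d=(-2,-14) top-left  bias=+0
  edge (0, 0)→(8, 7): d=(8,7) right/bottom  bias=-1
    (0,0)@(1, 1): e=[85,12,1] → X
    (1,0)@(3, 1): e=[71,40,-13] → .
    (0,1)@(1, 3): e=[73,8,17] → X
    (1,1)@(3, 3): e=[59,36,3] → X
    (2,1)@(5, 3): e=[45,64,-11] → .
    (0,2)@(1, 5): e=[61,4,33] → X
    (2,2)@(5, 5): e=[33,60,5] → X
    (3,2)@(7, 5): e=[19,88,-9] → .
    (0,3)@(1, 7): e=[49,0,49] → X  [on edge]
    (3,3)@(7, 7): e=[7,84,7] → X
    (0,4)@(1, 9): e=[37,-4,65] → .
    (1,4)@(3, 9): e=[23,24,51] → X
  covered (13 px):
    X . . .
    X X . .
    X X X .
    X X X X
    . X X .
    . X . .
    . . . .
    . . . .
    . . . .
T2:
  2·area = 9  (B↔C swapped to make it positive)
  edge (3, 16)→(6, 6): d=(3,-10) top-left  bias=+0
  edge (6, 6)→(6, 9): d=(0,3) right/bottom  bias=-1
  edge (6, 9)→(3, 16): d=(-3,7) right/bottom  bias=-1
    (2,5)@(5, 11): e=[5,3,1] → X
    (3,5)@(7, 11): e=[25,-3,-13] → .
    (2,6)@(5, 13): e=[11,3,-5] → .
  covered (1 px):
    . . . .
    . . . .
    . . . .
    . . . .
    . . . .
    . . X .
    . . . .
    . . . .
    . . . .

Result: [32,19,47]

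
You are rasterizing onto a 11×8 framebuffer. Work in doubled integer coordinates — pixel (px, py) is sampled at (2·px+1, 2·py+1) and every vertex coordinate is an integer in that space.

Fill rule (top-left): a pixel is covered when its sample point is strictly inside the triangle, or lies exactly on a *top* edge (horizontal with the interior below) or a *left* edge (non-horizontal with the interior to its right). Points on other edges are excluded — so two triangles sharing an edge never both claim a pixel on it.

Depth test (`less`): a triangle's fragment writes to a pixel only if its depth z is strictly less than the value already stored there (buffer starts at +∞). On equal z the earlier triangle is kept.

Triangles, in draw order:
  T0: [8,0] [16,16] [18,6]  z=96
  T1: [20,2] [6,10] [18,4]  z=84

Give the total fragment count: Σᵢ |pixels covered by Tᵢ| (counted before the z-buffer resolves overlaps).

T0:
  2·area = 112  (B↔C swapped to make it positive)
  edge (8, 0)→(18, 6): d=(10,6) right/bottom  bias=-1
  edge (18, 6)→(16, 16): d=(-2,10) right/bottom  bias=-1
  edge (16, 16)→(8, 0): d=(-8,-16) top-left  bias=+0
    (4,0)@(9, 1): e=[4,100,8] → X
    (5,0)@(11, 1): e=[-8,80,40] → .
    (9,0)@(19, 1): e=[-56,0,168] → .  [on edge]
    (4,1)@(9, 3): e=[24,96,-8] → .
    (5,1)@(11, 3): e=[12,76,24] → X
    (6,1)@(13, 3): e=[0,56,56] → .  [on edge]
    (5,2)@(11, 5): e=[32,72,8] → X
    (6,2)@(13, 5): e=[20,52,40] → X
    (7,2)@(15, 5): e=[8,32,72] → X
    (8,2)@(17, 5): e=[-4,12,104] → .
    (5,3)@(11, 7): e=[52,68,-8] → .
    (6,3)@(13, 7): e=[40,48,24] → X
    (8,5)@(17, 11): e=[56,0,56] → .  [on edge]
  covered (13 px):
    . . . . X . . . . . .
    . . . . . X . . . . .
    . . . . . X X X . . .
    . . . . . . X X X . .
    . . . . . . X X X . .
    . . . . . . . X . . .
    . . . . . . . X . . .
    . . . . . . . . . . .
T1:
  2·area = 12  (B↔C swapped to make it positive)
  edge (20, 2)→(18, 4): d=(-2,2) right/bottom  bias=-1
  edge (18, 4)→(6, 10): d=(-12,6) right/bottom  bias=-1
  edge (6, 10)→(20, 2): d=(14,-8) top-left  bias=+0
    (10,0)@(21, 1): e=[0,18,-6] → .  [on edge]
    (9,1)@(19, 3): e=[0,6,6] → .  [on edge]
    (7,2)@(15, 5): e=[4,6,2] → X
    (8,2)@(17, 5): e=[0,-6,18] → .  [on edge]
    (7,3)@(15, 7): e=[0,-18,30] → .  [on edge]
    (6,4)@(13, 9): e=[0,-30,42] → .  [on edge]
    (5,5)@(11, 11): e=[0,-42,54] → .  [on edge]
    (4,6)@(9, 13): e=[0,-54,66] → .  [on edge]
    (3,7)@(7, 15): e=[0,-66,78] → .  [on edge]
  covered (1 px):
    . . . . . . . . . . .
    . . . . . . . . . . .
    . . . . . . . X . . .
    . . . . . . . . . . .
    . . . . . . . . . . .
    . . . . . . . . . . .
    . . . . . . . . . . .
    . . . . . . . . . . .

Final: 14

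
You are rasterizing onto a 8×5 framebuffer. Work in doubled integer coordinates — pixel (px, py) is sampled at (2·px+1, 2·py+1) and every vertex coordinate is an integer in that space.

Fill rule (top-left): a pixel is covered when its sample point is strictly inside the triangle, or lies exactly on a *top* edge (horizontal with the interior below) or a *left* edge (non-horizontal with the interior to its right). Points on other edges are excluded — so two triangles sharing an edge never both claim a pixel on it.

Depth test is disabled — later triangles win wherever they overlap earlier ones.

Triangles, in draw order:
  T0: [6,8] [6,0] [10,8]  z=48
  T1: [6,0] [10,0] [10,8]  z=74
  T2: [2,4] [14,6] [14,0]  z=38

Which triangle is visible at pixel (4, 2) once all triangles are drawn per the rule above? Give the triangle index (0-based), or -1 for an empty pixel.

T0:
  2·area = 32
  edge (6, 8)→(6, 0): d=(0,-8) top-left  bias=+0
  edge (6, 0)→(10, 8): d=(4,8) right/bottom  bias=-1
  edge (10, 8)→(6, 8): d=(-4,0) right/bottom  bias=-1
    (3,1)@(7, 3): e=[8,4,20] → █
    (4,1)@(9, 3): e=[24,-12,20] → ·
    (3,2)@(7, 5): e=[8,12,12] → █
    (4,2)@(9, 5): e=[24,-4,12] → ·
    (3,3)@(7, 7): e=[8,20,4] → █
    (4,3)@(9, 7): e=[24,4,4] → █
    (5,3)@(11, 7): e=[40,-12,4] → ·
    (3,4)@(7, 9): e=[8,28,-4] → ·
    (4,4)@(9, 9): e=[24,12,-4] → ·
  covered (4 px):
    · · · · · · · ·
    · · · █ · · · ·
    · · · █ · · · ·
    · · · █ █ · · ·
    · · · · · · · ·
T1:
  2·area = 32
  edge (6, 0)→(10, 0): d=(4,0) top-left  bias=+0
  edge (10, 0)→(10, 8): d=(0,8) right/bottom  bias=-1
  edge (10, 8)→(6, 0): d=(-4,-8) top-left  bias=+0
    (3,0)@(7, 1): e=[4,24,4] → █
    (4,0)@(9, 1): e=[4,8,20] → █
    (5,0)@(11, 1): e=[4,-8,36] → ·
    (3,1)@(7, 3): e=[12,24,-4] → ·
    (4,1)@(9, 3): e=[12,8,12] → █
    (5,1)@(11, 3): e=[12,-8,28] → ·
    (4,2)@(9, 5): e=[20,8,4] → █
    (5,2)@(11, 5): e=[20,-8,20] → ·
    (4,3)@(9, 7): e=[28,8,-4] → ·
  covered (4 px):
    · · · █ █ · · ·
    · · · · █ · · ·
    · · · · █ · · ·
    · · · · · · · ·
    · · · · · · · ·
T2:
  2·area = 72  (B↔C swapped to make it positive)
  edge (2, 4)→(14, 0): d=(12,-4) top-left  bias=+0
  edge (14, 0)→(14, 6): d=(0,6) right/bottom  bias=-1
  edge (14, 6)→(2, 4): d=(-12,-2) top-left  bias=+0
    (5,0)@(11, 1): e=[0,18,54] → █  [on edge]
    (6,0)@(13, 1): e=[8,6,58] → █
    (7,0)@(15, 1): e=[16,-6,62] → ·
    (2,1)@(5, 3): e=[0,54,18] → █  [on edge]
    (3,1)@(7, 3): e=[8,42,22] → █
    (4,1)@(9, 3): e=[16,30,26] → █
    (7,1)@(15, 3): e=[40,-6,38] → ·
    (2,2)@(5, 5): e=[24,54,-6] → ·
    (3,2)@(7, 5): e=[32,42,-2] → ·
    (4,2)@(9, 5): e=[40,30,2] → █
    (7,2)@(15, 5): e=[64,-6,14] → ·
    (4,3)@(9, 7): e=[64,30,-22] → ·
  covered (10 px):
    · · · · · █ █ ·
    · · █ █ █ █ █ ·
    · · · · █ █ █ ·
    · · · · · · · ·
    · · · · · · · ·

Z-buffer (winner per pixel, '.' = empty):
  . . . 1 1 2 2 .
  . . 2 2 2 2 2 .
  . . . 0 2 2 2 .
  . . . 0 0 . . .
  . . . . . . . .

Answer: 2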